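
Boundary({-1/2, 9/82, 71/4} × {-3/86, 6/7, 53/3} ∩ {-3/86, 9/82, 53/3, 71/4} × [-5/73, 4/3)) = {9/82, 71/4} × {-3/86, 6/7}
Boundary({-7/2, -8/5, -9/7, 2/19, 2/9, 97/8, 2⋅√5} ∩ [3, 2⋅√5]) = {2⋅√5}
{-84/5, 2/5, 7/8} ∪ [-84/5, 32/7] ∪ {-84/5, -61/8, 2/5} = [-84/5, 32/7]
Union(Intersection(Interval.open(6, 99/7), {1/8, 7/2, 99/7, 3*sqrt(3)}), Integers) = Integers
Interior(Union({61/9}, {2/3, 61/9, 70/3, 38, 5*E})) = EmptySet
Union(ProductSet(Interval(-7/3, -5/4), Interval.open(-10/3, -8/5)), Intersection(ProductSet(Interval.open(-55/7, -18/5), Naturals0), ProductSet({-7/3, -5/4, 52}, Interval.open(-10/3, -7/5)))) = ProductSet(Interval(-7/3, -5/4), Interval.open(-10/3, -8/5))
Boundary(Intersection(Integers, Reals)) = Integers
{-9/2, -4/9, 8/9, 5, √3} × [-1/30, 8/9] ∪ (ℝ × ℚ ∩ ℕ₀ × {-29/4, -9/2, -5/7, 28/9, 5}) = (ℕ₀ × {-29/4, -9/2, -5/7, 28/9, 5}) ∪ ({-9/2, -4/9, 8/9, 5, √3} × [-1/30, 8/9])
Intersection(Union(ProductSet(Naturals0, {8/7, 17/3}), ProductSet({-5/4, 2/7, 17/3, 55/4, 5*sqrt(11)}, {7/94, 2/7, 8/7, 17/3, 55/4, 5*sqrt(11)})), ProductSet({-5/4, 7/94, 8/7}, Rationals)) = ProductSet({-5/4}, {7/94, 2/7, 8/7, 17/3, 55/4})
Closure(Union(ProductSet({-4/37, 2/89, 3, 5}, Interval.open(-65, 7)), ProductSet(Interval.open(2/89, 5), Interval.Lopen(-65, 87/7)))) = Union(ProductSet({2/89, 5}, Interval(-65, 87/7)), ProductSet({-4/37, 2/89, 5}, Interval(-65, 7)), ProductSet({-4/37, 2/89, 3, 5}, Interval.Ropen(-65, 7)), ProductSet(Interval(2/89, 5), {-65, 87/7}), ProductSet(Interval.open(2/89, 5), Interval.Lopen(-65, 87/7)))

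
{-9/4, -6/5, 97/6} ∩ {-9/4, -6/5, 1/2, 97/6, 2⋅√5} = {-9/4, -6/5, 97/6}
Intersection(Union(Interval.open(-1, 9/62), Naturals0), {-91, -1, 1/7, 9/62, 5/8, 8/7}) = {1/7}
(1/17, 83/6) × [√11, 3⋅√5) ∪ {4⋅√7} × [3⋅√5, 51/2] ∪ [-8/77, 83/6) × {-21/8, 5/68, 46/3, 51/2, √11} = ([-8/77, 83/6) × {-21/8, 5/68, 46/3, 51/2, √11}) ∪ ({4⋅√7} × [3⋅√5, 51/2]) ∪ ((1/17, 83/6) × [√11, 3⋅√5))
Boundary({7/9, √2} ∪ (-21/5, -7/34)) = {-21/5, -7/34, 7/9, √2}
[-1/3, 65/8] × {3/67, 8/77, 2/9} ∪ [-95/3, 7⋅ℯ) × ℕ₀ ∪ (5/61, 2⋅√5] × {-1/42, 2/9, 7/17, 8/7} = ([-95/3, 7⋅ℯ) × ℕ₀) ∪ ([-1/3, 65/8] × {3/67, 8/77, 2/9}) ∪ ((5/61, 2⋅√5] × {-1/42, 2/9, 7/17, 8/7})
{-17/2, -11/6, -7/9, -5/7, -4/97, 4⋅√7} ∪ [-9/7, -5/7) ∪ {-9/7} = {-17/2, -11/6, -4/97, 4⋅√7} ∪ [-9/7, -5/7]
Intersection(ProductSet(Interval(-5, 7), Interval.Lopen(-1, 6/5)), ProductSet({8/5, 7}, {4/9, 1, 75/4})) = ProductSet({8/5, 7}, {4/9, 1})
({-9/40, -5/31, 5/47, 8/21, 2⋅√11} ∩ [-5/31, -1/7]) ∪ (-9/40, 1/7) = (-9/40, 1/7)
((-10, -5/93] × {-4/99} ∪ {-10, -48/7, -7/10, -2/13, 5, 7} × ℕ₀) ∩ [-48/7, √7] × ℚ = ({-48/7, -7/10, -2/13} × ℕ₀) ∪ ([-48/7, -5/93] × {-4/99})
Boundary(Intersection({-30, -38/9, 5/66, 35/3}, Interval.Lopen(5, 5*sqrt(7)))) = {35/3}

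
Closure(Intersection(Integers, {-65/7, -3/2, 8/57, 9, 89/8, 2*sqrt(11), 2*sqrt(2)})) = {9}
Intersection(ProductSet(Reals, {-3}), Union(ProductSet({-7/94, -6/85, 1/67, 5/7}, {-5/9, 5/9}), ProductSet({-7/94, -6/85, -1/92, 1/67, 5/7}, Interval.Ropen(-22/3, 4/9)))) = ProductSet({-7/94, -6/85, -1/92, 1/67, 5/7}, {-3})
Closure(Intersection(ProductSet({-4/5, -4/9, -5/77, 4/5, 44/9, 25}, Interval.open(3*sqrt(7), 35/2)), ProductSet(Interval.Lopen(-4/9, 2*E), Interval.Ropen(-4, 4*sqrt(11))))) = ProductSet({-5/77, 4/5, 44/9}, Interval(3*sqrt(7), 4*sqrt(11)))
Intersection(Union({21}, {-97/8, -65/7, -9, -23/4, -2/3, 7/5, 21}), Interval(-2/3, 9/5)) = {-2/3, 7/5}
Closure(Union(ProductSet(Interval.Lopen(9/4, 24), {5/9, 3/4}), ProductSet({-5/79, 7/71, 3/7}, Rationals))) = Union(ProductSet({-5/79, 7/71, 3/7}, Reals), ProductSet(Interval(9/4, 24), {5/9, 3/4}))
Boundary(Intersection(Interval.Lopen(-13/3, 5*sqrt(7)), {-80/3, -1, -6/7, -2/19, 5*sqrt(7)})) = {-1, -6/7, -2/19, 5*sqrt(7)}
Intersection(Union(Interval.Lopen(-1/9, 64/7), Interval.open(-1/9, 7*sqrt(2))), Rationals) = Intersection(Interval.open(-1/9, 7*sqrt(2)), Rationals)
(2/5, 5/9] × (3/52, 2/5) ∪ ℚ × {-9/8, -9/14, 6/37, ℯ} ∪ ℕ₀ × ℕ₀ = (ℕ₀ × ℕ₀) ∪ (ℚ × {-9/8, -9/14, 6/37, ℯ}) ∪ ((2/5, 5/9] × (3/52, 2/5))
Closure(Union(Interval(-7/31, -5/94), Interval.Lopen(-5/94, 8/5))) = Interval(-7/31, 8/5)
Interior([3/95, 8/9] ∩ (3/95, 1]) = (3/95, 8/9)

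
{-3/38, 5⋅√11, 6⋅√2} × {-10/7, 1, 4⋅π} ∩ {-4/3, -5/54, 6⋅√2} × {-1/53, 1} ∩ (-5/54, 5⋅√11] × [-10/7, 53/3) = {6⋅√2} × {1}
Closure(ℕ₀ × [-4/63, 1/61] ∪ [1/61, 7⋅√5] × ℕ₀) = (ℕ₀ × [-4/63, 1/61]) ∪ ([1/61, 7⋅√5] × ℕ₀)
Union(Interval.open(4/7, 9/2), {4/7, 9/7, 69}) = Union({69}, Interval.Ropen(4/7, 9/2))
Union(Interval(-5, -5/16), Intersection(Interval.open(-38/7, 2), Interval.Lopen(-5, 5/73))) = Interval(-5, 5/73)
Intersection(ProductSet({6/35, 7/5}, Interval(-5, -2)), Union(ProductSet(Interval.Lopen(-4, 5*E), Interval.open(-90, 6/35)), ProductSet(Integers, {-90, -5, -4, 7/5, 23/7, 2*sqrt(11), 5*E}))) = ProductSet({6/35, 7/5}, Interval(-5, -2))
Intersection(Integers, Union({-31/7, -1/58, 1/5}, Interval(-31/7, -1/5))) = Range(-4, 0, 1)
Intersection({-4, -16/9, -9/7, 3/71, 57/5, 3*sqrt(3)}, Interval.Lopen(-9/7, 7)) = {3/71, 3*sqrt(3)}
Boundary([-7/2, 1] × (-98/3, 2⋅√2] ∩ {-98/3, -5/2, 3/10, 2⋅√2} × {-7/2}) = {-5/2, 3/10} × {-7/2}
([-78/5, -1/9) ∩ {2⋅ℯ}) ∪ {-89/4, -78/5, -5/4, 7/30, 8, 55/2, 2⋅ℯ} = {-89/4, -78/5, -5/4, 7/30, 8, 55/2, 2⋅ℯ}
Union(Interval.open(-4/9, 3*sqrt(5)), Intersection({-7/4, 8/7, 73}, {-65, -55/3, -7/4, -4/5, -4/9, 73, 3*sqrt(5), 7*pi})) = Union({-7/4, 73}, Interval.open(-4/9, 3*sqrt(5)))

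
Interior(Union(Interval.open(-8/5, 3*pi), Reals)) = Interval(-oo, oo)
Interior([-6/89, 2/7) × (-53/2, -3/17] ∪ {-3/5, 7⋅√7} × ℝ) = (-6/89, 2/7) × (-53/2, -3/17)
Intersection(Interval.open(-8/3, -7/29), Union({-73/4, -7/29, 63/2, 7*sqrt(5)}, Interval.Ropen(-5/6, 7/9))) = Interval.Ropen(-5/6, -7/29)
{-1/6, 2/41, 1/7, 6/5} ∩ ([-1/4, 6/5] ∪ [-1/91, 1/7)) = {-1/6, 2/41, 1/7, 6/5}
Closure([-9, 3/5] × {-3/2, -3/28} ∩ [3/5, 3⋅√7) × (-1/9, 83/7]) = {3/5} × {-3/28}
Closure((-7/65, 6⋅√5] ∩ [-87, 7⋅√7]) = [-7/65, 6⋅√5]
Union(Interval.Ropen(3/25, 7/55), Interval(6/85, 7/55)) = Interval(6/85, 7/55)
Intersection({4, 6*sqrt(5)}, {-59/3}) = EmptySet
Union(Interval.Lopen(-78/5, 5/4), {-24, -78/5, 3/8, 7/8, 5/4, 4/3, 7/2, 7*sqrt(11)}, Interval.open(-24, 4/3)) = Union({7/2, 7*sqrt(11)}, Interval(-24, 4/3))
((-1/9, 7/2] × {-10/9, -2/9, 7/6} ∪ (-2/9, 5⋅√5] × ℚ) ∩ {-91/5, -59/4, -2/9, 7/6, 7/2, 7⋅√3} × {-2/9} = {7/6, 7/2} × {-2/9}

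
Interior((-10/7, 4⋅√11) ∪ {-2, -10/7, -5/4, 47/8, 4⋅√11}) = (-10/7, 4⋅√11)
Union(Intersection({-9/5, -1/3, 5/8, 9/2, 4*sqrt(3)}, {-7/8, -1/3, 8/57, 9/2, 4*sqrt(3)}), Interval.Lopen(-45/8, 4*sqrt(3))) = Interval.Lopen(-45/8, 4*sqrt(3))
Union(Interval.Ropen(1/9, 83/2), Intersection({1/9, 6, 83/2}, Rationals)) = Interval(1/9, 83/2)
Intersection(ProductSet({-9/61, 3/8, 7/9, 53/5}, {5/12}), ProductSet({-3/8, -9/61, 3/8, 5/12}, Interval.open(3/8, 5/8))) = ProductSet({-9/61, 3/8}, {5/12})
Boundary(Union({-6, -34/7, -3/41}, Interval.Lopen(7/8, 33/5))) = {-6, -34/7, -3/41, 7/8, 33/5}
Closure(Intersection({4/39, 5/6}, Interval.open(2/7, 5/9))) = EmptySet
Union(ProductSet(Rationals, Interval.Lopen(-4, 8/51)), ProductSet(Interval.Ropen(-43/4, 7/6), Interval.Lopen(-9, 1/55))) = Union(ProductSet(Interval.Ropen(-43/4, 7/6), Interval.Lopen(-9, 1/55)), ProductSet(Rationals, Interval.Lopen(-4, 8/51)))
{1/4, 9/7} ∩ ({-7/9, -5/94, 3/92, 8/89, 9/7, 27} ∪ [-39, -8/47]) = {9/7}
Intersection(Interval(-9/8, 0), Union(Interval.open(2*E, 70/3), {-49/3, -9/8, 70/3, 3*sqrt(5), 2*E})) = {-9/8}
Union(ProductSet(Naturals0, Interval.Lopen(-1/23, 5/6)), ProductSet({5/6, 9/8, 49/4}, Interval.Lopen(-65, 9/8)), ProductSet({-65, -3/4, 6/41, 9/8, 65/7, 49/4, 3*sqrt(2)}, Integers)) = Union(ProductSet({5/6, 9/8, 49/4}, Interval.Lopen(-65, 9/8)), ProductSet({-65, -3/4, 6/41, 9/8, 65/7, 49/4, 3*sqrt(2)}, Integers), ProductSet(Naturals0, Interval.Lopen(-1/23, 5/6)))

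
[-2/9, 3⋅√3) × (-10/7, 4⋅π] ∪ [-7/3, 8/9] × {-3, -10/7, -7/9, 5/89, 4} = ([-7/3, 8/9] × {-3, -10/7, -7/9, 5/89, 4}) ∪ ([-2/9, 3⋅√3) × (-10/7, 4⋅π])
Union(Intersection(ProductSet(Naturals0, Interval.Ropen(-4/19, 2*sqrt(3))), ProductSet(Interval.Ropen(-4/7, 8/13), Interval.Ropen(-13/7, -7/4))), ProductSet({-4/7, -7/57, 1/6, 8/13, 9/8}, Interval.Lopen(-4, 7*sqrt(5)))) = ProductSet({-4/7, -7/57, 1/6, 8/13, 9/8}, Interval.Lopen(-4, 7*sqrt(5)))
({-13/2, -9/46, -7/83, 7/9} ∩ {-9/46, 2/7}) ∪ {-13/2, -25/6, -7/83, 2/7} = {-13/2, -25/6, -9/46, -7/83, 2/7}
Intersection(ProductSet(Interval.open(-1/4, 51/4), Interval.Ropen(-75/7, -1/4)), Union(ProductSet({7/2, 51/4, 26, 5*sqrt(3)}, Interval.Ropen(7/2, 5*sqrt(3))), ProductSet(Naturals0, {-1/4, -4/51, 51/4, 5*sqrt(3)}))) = EmptySet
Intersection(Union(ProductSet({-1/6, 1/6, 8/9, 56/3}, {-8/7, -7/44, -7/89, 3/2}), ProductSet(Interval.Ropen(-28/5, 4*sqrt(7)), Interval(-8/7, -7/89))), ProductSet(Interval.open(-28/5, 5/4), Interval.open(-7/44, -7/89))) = ProductSet(Interval.open(-28/5, 5/4), Interval.open(-7/44, -7/89))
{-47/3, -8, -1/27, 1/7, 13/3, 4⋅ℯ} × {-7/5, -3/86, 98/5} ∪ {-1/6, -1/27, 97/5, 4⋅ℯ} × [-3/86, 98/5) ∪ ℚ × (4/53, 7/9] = (ℚ × (4/53, 7/9]) ∪ ({-1/6, -1/27, 97/5, 4⋅ℯ} × [-3/86, 98/5)) ∪ ({-47/3, -8, -1/27, 1/7, 13/3, 4⋅ℯ} × {-7/5, -3/86, 98/5})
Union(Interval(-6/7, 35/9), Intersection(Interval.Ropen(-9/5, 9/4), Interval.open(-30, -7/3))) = Interval(-6/7, 35/9)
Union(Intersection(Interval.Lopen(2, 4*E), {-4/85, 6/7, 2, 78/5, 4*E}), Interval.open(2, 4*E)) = Interval.Lopen(2, 4*E)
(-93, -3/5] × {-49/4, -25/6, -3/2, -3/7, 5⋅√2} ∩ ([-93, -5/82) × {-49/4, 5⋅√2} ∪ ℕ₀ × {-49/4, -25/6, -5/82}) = (-93, -3/5] × {-49/4, 5⋅√2}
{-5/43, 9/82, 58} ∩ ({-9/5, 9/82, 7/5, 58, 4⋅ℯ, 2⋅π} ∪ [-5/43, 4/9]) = {-5/43, 9/82, 58}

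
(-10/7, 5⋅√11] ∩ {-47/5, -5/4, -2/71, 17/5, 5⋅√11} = {-5/4, -2/71, 17/5, 5⋅√11}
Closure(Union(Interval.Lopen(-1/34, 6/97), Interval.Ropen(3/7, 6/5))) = Union(Interval(-1/34, 6/97), Interval(3/7, 6/5))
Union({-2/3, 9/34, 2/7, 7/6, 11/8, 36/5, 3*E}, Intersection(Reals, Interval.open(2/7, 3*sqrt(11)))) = Union({-2/3, 9/34}, Interval.Ropen(2/7, 3*sqrt(11)))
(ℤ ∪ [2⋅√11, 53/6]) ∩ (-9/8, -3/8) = {-1}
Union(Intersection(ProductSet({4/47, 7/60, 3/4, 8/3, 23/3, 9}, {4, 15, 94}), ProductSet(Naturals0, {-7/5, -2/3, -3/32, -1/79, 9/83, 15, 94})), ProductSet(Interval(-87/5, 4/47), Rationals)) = Union(ProductSet({9}, {15, 94}), ProductSet(Interval(-87/5, 4/47), Rationals))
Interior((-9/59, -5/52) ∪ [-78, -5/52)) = (-78, -5/52)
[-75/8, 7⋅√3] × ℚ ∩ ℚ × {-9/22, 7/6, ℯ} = (ℚ ∩ [-75/8, 7⋅√3]) × {-9/22, 7/6}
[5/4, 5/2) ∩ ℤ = {2}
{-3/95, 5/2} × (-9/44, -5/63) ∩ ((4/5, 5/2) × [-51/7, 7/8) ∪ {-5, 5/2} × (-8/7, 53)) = {5/2} × (-9/44, -5/63)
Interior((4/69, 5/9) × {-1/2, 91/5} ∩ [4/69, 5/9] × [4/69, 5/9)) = ∅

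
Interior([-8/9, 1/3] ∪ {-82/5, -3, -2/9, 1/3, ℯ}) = (-8/9, 1/3)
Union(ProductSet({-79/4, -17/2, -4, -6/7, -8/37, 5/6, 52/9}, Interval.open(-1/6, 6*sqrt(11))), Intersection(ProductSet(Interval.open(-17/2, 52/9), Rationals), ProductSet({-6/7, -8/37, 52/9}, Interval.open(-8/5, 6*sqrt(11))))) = Union(ProductSet({-6/7, -8/37}, Intersection(Interval.open(-8/5, 6*sqrt(11)), Rationals)), ProductSet({-79/4, -17/2, -4, -6/7, -8/37, 5/6, 52/9}, Interval.open(-1/6, 6*sqrt(11))))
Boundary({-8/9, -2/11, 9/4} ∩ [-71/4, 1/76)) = {-8/9, -2/11}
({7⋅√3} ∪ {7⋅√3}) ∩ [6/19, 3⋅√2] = ∅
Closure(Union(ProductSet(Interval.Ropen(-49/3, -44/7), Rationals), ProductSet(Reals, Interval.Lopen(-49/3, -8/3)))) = Union(ProductSet(Interval(-49/3, -44/7), Union(Interval(-oo, -49/3), Interval(-8/3, oo))), ProductSet(Interval.Ropen(-49/3, -44/7), Rationals), ProductSet(Reals, Interval(-49/3, -8/3)))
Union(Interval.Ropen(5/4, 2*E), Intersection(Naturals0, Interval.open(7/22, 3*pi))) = Union(Interval.Ropen(5/4, 2*E), Range(1, 10, 1))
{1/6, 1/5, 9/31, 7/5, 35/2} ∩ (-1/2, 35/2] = {1/6, 1/5, 9/31, 7/5, 35/2}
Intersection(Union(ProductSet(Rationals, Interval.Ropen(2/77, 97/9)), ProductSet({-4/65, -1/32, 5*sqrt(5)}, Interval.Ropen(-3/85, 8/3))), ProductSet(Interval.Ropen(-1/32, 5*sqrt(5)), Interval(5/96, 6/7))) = ProductSet(Intersection(Interval.Ropen(-1/32, 5*sqrt(5)), Rationals), Interval(5/96, 6/7))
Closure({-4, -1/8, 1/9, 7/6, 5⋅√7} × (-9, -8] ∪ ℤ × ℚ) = (ℤ × ℝ) ∪ ({-4, -1/8, 1/9, 7/6, 5⋅√7} × [-9, -8])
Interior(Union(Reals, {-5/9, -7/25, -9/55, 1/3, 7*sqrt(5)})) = Reals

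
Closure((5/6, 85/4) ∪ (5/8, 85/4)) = [5/8, 85/4]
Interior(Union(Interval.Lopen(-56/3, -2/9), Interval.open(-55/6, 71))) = Interval.open(-56/3, 71)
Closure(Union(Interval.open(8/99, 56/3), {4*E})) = Interval(8/99, 56/3)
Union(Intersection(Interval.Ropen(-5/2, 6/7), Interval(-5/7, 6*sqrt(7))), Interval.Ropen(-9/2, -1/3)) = Interval.Ropen(-9/2, 6/7)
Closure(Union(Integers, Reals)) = Reals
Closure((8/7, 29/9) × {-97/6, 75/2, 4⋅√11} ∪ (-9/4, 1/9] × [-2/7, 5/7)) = ({-9/4, 1/9} × [-2/7, 5/7]) ∪ ([-9/4, 1/9] × {-2/7, 5/7}) ∪ ((-9/4, 1/9] × [-2/7, 5/7)) ∪ ([8/7, 29/9] × {-97/6, 75/2, 4⋅√11})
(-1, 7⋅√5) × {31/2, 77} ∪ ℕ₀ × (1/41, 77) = (ℕ₀ × (1/41, 77)) ∪ ((-1, 7⋅√5) × {31/2, 77})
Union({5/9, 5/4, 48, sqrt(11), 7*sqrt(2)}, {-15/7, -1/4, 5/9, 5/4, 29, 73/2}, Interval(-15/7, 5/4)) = Union({29, 73/2, 48, sqrt(11), 7*sqrt(2)}, Interval(-15/7, 5/4))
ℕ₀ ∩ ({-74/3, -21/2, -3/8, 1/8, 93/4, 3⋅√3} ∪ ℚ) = ℕ₀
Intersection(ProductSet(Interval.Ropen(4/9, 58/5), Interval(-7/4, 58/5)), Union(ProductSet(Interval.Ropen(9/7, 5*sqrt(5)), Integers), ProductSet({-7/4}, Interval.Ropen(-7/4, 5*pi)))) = ProductSet(Interval.Ropen(9/7, 5*sqrt(5)), Range(-1, 12, 1))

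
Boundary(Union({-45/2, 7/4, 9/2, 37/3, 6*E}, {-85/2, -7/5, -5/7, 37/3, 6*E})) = {-85/2, -45/2, -7/5, -5/7, 7/4, 9/2, 37/3, 6*E}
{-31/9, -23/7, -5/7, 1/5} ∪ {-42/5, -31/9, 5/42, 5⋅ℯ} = {-42/5, -31/9, -23/7, -5/7, 5/42, 1/5, 5⋅ℯ}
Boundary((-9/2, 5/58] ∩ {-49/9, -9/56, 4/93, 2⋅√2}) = {-9/56, 4/93}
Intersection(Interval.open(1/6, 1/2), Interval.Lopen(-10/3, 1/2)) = Interval.open(1/6, 1/2)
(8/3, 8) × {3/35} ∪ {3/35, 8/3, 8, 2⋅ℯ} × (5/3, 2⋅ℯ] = ((8/3, 8) × {3/35}) ∪ ({3/35, 8/3, 8, 2⋅ℯ} × (5/3, 2⋅ℯ])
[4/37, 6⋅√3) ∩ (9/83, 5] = (9/83, 5]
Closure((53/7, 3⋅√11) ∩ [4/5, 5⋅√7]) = [53/7, 3⋅√11]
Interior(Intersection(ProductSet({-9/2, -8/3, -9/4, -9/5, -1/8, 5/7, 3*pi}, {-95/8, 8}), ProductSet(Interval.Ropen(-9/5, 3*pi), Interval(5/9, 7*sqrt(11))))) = EmptySet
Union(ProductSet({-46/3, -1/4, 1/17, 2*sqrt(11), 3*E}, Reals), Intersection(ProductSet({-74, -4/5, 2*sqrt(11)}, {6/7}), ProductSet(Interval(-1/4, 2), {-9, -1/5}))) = ProductSet({-46/3, -1/4, 1/17, 2*sqrt(11), 3*E}, Reals)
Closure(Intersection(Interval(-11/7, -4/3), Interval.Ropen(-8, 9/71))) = Interval(-11/7, -4/3)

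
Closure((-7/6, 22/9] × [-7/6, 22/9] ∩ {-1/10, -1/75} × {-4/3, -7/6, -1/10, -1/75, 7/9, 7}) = {-1/10, -1/75} × {-7/6, -1/10, -1/75, 7/9}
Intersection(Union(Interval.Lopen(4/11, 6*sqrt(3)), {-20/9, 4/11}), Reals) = Union({-20/9}, Interval(4/11, 6*sqrt(3)))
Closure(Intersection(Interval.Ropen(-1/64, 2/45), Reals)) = Interval(-1/64, 2/45)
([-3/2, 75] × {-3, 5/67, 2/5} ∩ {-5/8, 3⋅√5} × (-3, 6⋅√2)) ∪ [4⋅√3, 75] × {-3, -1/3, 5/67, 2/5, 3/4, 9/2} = ({-5/8, 3⋅√5} × {5/67, 2/5}) ∪ ([4⋅√3, 75] × {-3, -1/3, 5/67, 2/5, 3/4, 9/2})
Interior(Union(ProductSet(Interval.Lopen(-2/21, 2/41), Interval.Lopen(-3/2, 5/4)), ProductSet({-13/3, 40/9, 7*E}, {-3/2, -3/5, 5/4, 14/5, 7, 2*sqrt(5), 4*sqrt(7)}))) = ProductSet(Interval.open(-2/21, 2/41), Interval.open(-3/2, 5/4))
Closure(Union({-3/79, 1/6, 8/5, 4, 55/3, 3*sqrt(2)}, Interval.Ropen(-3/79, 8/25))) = Union({8/5, 4, 55/3, 3*sqrt(2)}, Interval(-3/79, 8/25))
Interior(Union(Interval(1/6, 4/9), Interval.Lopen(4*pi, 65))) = Union(Interval.open(1/6, 4/9), Interval.open(4*pi, 65))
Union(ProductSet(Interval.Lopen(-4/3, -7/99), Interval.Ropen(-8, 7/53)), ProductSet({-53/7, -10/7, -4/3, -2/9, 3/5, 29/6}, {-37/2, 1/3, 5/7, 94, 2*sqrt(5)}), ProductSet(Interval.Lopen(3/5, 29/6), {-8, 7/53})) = Union(ProductSet({-53/7, -10/7, -4/3, -2/9, 3/5, 29/6}, {-37/2, 1/3, 5/7, 94, 2*sqrt(5)}), ProductSet(Interval.Lopen(-4/3, -7/99), Interval.Ropen(-8, 7/53)), ProductSet(Interval.Lopen(3/5, 29/6), {-8, 7/53}))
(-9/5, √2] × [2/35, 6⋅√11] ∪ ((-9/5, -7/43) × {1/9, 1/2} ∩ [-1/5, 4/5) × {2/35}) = (-9/5, √2] × [2/35, 6⋅√11]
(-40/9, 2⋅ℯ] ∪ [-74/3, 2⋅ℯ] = [-74/3, 2⋅ℯ]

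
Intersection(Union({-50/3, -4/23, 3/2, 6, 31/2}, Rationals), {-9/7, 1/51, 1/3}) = {-9/7, 1/51, 1/3}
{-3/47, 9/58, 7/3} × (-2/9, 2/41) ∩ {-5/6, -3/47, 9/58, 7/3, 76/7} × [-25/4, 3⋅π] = {-3/47, 9/58, 7/3} × (-2/9, 2/41)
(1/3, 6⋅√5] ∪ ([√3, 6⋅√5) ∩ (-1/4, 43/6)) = (1/3, 6⋅√5]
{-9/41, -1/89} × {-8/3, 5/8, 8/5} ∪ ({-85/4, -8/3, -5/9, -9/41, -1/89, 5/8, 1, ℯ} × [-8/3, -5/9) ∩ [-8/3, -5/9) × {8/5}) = {-9/41, -1/89} × {-8/3, 5/8, 8/5}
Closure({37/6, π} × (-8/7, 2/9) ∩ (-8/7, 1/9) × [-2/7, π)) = ∅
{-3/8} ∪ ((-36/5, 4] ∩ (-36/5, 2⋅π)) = (-36/5, 4]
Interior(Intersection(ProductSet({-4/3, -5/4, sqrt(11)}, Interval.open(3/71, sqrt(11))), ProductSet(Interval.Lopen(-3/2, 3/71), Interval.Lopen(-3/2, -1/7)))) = EmptySet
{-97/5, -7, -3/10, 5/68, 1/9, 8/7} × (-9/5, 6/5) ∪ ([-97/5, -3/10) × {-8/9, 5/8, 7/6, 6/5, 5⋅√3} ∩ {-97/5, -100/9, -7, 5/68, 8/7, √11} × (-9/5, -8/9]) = ({-97/5, -100/9, -7} × {-8/9}) ∪ ({-97/5, -7, -3/10, 5/68, 1/9, 8/7} × (-9/5, 6/5))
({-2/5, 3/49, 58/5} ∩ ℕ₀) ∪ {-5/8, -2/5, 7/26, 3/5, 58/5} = {-5/8, -2/5, 7/26, 3/5, 58/5}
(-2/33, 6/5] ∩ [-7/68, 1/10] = (-2/33, 1/10]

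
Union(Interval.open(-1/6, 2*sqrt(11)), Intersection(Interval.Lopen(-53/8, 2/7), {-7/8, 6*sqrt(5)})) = Union({-7/8}, Interval.open(-1/6, 2*sqrt(11)))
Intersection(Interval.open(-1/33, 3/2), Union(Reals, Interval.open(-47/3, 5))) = Interval.open(-1/33, 3/2)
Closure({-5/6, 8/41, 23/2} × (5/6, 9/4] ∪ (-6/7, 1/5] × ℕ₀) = ([-6/7, 1/5] × ℕ₀) ∪ ({-5/6, 8/41, 23/2} × [5/6, 9/4])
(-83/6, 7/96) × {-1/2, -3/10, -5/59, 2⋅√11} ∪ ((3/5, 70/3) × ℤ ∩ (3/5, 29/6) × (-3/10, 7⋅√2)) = ((3/5, 29/6) × {0, 1, …, 9}) ∪ ((-83/6, 7/96) × {-1/2, -3/10, -5/59, 2⋅√11})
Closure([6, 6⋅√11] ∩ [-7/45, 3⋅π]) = [6, 3⋅π]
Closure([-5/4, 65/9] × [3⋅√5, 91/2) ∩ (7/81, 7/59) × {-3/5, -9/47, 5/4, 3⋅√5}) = [7/81, 7/59] × {3⋅√5}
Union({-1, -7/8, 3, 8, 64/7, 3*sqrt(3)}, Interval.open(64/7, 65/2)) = Union({-1, -7/8, 3, 8, 3*sqrt(3)}, Interval.Ropen(64/7, 65/2))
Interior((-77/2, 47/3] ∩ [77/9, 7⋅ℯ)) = (77/9, 47/3)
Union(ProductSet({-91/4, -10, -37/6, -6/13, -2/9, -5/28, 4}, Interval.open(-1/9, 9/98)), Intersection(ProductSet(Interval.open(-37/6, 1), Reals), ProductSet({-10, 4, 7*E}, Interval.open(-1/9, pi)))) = ProductSet({-91/4, -10, -37/6, -6/13, -2/9, -5/28, 4}, Interval.open(-1/9, 9/98))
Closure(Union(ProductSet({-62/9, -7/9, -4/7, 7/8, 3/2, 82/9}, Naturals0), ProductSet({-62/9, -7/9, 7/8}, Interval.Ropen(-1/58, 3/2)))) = Union(ProductSet({-62/9, -7/9, 7/8}, Interval(-1/58, 3/2)), ProductSet({-62/9, -7/9, -4/7, 7/8, 3/2, 82/9}, Naturals0))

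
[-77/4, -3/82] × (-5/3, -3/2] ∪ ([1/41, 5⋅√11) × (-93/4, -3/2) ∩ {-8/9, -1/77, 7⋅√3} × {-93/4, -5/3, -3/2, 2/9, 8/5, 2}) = ({7⋅√3} × {-5/3}) ∪ ([-77/4, -3/82] × (-5/3, -3/2])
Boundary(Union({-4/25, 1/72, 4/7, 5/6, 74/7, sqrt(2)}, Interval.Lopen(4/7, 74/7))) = {-4/25, 1/72, 4/7, 74/7}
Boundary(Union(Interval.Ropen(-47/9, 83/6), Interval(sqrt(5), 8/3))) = {-47/9, 83/6}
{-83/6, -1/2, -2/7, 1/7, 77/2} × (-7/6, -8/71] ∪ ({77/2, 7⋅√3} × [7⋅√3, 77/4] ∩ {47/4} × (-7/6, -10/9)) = {-83/6, -1/2, -2/7, 1/7, 77/2} × (-7/6, -8/71]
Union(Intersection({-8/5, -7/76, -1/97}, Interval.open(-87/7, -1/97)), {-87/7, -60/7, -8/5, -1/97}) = {-87/7, -60/7, -8/5, -7/76, -1/97}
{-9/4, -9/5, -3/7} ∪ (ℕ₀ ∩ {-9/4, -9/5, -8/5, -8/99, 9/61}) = {-9/4, -9/5, -3/7}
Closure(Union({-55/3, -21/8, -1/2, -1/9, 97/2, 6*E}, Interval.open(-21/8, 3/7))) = Union({-55/3, 97/2, 6*E}, Interval(-21/8, 3/7))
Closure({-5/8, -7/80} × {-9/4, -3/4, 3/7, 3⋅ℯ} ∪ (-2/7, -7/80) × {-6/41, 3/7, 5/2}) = ([-2/7, -7/80] × {-6/41, 3/7, 5/2}) ∪ ({-5/8, -7/80} × {-9/4, -3/4, 3/7, 3⋅ℯ})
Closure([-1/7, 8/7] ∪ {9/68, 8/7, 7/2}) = [-1/7, 8/7] ∪ {7/2}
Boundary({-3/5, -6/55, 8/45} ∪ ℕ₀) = {-3/5, -6/55, 8/45} ∪ ℕ₀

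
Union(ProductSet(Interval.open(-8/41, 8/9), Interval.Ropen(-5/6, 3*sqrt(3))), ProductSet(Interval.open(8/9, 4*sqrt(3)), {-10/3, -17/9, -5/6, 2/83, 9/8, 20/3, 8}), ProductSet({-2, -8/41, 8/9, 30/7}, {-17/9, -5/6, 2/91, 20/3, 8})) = Union(ProductSet({-2, -8/41, 8/9, 30/7}, {-17/9, -5/6, 2/91, 20/3, 8}), ProductSet(Interval.open(-8/41, 8/9), Interval.Ropen(-5/6, 3*sqrt(3))), ProductSet(Interval.open(8/9, 4*sqrt(3)), {-10/3, -17/9, -5/6, 2/83, 9/8, 20/3, 8}))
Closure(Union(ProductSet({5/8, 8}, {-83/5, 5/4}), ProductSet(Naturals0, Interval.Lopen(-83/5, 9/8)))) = Union(ProductSet({5/8, 8}, {-83/5, 5/4}), ProductSet(Naturals0, Interval(-83/5, 9/8)))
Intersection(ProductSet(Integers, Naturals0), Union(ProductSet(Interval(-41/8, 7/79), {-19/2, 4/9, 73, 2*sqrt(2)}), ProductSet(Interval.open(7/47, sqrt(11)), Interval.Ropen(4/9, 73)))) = Union(ProductSet(Range(-5, 1, 1), {73}), ProductSet(Range(1, 4, 1), Range(1, 73, 1)))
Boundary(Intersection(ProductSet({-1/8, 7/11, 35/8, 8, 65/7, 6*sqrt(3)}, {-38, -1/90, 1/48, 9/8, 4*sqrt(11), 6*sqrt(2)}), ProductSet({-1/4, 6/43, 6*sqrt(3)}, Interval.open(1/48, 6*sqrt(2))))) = ProductSet({6*sqrt(3)}, {9/8})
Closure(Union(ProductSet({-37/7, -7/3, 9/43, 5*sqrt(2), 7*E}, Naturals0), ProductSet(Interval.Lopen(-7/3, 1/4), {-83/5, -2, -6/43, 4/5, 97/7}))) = Union(ProductSet({-37/7, -7/3, 9/43, 5*sqrt(2), 7*E}, Naturals0), ProductSet(Interval(-7/3, 1/4), {-83/5, -2, -6/43, 4/5, 97/7}))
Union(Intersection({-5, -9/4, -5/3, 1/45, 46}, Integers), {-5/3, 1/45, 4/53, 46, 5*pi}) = {-5, -5/3, 1/45, 4/53, 46, 5*pi}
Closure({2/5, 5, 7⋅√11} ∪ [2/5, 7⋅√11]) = [2/5, 7⋅√11]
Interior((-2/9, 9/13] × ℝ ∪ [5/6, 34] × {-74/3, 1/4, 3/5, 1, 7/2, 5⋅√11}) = (-2/9, 9/13) × ℝ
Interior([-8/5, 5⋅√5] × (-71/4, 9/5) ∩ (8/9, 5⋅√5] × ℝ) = (8/9, 5⋅√5) × (-71/4, 9/5)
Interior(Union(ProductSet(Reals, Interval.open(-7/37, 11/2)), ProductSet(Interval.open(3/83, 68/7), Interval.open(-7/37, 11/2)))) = ProductSet(Interval(-oo, oo), Interval.open(-7/37, 11/2))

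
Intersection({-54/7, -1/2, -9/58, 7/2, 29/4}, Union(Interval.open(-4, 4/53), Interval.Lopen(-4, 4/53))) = {-1/2, -9/58}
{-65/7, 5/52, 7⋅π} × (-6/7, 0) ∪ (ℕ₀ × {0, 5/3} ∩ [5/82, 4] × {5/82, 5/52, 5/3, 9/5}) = ({1, 2, 3, 4} × {5/3}) ∪ ({-65/7, 5/52, 7⋅π} × (-6/7, 0))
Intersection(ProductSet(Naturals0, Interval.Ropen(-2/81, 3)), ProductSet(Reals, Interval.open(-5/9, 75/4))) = ProductSet(Naturals0, Interval.Ropen(-2/81, 3))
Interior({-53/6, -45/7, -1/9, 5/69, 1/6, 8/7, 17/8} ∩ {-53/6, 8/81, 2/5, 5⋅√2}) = ∅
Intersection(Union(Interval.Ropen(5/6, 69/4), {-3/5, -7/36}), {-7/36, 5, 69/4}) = {-7/36, 5}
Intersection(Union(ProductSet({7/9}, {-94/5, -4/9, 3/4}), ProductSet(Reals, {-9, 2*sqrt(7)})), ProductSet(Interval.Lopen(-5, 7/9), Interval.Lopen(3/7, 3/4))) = ProductSet({7/9}, {3/4})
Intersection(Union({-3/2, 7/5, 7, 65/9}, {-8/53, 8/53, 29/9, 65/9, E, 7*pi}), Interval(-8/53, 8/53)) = {-8/53, 8/53}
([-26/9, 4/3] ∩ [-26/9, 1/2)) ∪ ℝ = (-∞, ∞)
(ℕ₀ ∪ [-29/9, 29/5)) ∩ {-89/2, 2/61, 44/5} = {2/61}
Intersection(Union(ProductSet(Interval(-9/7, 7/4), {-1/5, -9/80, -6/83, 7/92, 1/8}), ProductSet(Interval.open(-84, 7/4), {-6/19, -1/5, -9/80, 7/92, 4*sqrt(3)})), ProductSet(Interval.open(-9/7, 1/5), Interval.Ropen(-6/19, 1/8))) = ProductSet(Interval.open(-9/7, 1/5), {-6/19, -1/5, -9/80, -6/83, 7/92})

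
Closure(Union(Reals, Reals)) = Reals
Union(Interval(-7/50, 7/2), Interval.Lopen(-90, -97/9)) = Union(Interval.Lopen(-90, -97/9), Interval(-7/50, 7/2))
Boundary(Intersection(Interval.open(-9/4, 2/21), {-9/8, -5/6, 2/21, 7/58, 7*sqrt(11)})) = {-9/8, -5/6}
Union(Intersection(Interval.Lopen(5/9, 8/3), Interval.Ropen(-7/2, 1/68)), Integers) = Integers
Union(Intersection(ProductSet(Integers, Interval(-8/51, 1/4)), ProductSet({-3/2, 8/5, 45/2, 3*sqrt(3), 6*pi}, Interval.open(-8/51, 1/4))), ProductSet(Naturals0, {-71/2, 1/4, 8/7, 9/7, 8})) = ProductSet(Naturals0, {-71/2, 1/4, 8/7, 9/7, 8})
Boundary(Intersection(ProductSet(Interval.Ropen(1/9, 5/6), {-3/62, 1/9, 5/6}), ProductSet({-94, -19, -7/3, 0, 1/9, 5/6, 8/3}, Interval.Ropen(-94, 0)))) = ProductSet({1/9}, {-3/62})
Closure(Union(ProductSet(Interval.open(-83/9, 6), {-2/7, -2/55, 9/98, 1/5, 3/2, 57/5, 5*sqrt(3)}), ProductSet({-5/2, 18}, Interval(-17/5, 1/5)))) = Union(ProductSet({-5/2, 18}, Interval(-17/5, 1/5)), ProductSet(Interval(-83/9, 6), {-2/7, -2/55, 9/98, 1/5, 3/2, 57/5, 5*sqrt(3)}))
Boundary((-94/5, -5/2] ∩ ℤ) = {-18, -17, …, -3}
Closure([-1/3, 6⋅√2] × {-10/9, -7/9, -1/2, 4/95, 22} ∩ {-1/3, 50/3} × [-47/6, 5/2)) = {-1/3} × {-10/9, -7/9, -1/2, 4/95}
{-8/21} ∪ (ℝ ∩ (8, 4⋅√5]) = {-8/21} ∪ (8, 4⋅√5]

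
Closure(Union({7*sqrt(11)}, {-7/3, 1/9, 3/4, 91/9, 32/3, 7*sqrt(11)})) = {-7/3, 1/9, 3/4, 91/9, 32/3, 7*sqrt(11)}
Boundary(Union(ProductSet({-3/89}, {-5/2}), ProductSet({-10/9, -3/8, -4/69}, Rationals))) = Union(ProductSet({-3/89}, {-5/2}), ProductSet({-10/9, -3/8, -4/69}, Reals))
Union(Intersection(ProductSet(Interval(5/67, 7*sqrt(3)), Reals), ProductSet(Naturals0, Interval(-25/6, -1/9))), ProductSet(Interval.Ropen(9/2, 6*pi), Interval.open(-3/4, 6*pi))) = Union(ProductSet(Interval.Ropen(9/2, 6*pi), Interval.open(-3/4, 6*pi)), ProductSet(Range(1, 13, 1), Interval(-25/6, -1/9)))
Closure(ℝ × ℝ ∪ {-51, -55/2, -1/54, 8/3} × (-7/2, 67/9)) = ℝ × ℝ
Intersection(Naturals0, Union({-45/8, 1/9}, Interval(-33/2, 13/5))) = Range(0, 3, 1)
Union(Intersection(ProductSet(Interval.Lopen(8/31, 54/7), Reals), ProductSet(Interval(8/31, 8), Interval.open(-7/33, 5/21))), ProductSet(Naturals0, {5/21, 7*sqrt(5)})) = Union(ProductSet(Interval.Lopen(8/31, 54/7), Interval.open(-7/33, 5/21)), ProductSet(Naturals0, {5/21, 7*sqrt(5)}))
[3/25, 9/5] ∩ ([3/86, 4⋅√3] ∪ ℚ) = [3/25, 9/5] ∪ (ℚ ∩ [3/25, 9/5])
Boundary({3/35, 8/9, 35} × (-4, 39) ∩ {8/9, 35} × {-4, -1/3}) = {8/9, 35} × {-1/3}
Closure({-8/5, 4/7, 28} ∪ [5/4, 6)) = {-8/5, 4/7, 28} ∪ [5/4, 6]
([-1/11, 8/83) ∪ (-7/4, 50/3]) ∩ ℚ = ℚ ∩ (-7/4, 50/3]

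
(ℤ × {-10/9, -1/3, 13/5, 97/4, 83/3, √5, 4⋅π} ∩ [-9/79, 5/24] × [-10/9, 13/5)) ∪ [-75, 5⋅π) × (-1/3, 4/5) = ({0} × {-10/9, -1/3, √5}) ∪ ([-75, 5⋅π) × (-1/3, 4/5))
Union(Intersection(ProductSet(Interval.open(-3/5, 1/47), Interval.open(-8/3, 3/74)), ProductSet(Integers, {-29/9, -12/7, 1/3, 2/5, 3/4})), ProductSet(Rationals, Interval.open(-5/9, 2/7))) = Union(ProductSet(Range(0, 1, 1), {-12/7}), ProductSet(Rationals, Interval.open(-5/9, 2/7)))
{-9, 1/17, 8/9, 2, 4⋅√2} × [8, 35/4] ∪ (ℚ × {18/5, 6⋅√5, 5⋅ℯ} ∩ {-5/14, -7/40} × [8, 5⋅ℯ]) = ({-5/14, -7/40} × {6⋅√5, 5⋅ℯ}) ∪ ({-9, 1/17, 8/9, 2, 4⋅√2} × [8, 35/4])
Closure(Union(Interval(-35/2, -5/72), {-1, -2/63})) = Union({-2/63}, Interval(-35/2, -5/72))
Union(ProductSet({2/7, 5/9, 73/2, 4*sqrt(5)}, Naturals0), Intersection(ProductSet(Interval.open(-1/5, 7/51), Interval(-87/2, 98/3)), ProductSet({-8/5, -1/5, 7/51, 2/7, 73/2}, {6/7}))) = ProductSet({2/7, 5/9, 73/2, 4*sqrt(5)}, Naturals0)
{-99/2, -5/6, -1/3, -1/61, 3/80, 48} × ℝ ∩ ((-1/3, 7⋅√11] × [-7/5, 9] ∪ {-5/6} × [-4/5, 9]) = ({-5/6} × [-4/5, 9]) ∪ ({-1/61, 3/80} × [-7/5, 9])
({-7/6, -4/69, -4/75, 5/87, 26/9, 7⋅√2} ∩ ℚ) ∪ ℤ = ℤ ∪ {-7/6, -4/69, -4/75, 5/87, 26/9}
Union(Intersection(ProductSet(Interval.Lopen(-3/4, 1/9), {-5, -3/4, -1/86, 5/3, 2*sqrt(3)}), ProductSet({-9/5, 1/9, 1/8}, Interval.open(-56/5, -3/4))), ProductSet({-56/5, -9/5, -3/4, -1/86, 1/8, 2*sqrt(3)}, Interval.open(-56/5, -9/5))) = Union(ProductSet({1/9}, {-5}), ProductSet({-56/5, -9/5, -3/4, -1/86, 1/8, 2*sqrt(3)}, Interval.open(-56/5, -9/5)))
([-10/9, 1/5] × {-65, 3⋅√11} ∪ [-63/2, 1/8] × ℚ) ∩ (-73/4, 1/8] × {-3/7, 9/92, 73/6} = (-73/4, 1/8] × {-3/7, 9/92, 73/6}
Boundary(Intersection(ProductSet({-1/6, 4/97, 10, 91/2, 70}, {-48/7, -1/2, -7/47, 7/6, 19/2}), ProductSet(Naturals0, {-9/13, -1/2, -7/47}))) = ProductSet({10, 70}, {-1/2, -7/47})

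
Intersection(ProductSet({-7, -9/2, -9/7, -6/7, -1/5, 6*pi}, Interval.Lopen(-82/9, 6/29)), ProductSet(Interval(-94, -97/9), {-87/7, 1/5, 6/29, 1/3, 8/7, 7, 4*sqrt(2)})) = EmptySet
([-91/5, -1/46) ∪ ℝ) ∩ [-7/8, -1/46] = [-7/8, -1/46]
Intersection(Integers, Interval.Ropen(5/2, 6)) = Range(3, 6, 1)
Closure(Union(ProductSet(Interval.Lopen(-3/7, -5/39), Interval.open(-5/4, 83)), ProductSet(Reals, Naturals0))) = Union(ProductSet({-3/7, -5/39}, Interval(-5/4, 83)), ProductSet(Interval(-3/7, -5/39), {-5/4, 83}), ProductSet(Interval.Lopen(-3/7, -5/39), Interval.open(-5/4, 83)), ProductSet(Reals, Naturals0))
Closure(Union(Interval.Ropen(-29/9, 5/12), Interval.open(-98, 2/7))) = Interval(-98, 5/12)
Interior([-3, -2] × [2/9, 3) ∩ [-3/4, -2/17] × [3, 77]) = ∅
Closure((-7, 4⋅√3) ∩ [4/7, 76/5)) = [4/7, 4⋅√3]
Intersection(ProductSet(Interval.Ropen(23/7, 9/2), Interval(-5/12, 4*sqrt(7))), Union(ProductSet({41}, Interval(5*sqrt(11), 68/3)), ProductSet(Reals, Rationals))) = ProductSet(Interval.Ropen(23/7, 9/2), Intersection(Interval(-5/12, 4*sqrt(7)), Rationals))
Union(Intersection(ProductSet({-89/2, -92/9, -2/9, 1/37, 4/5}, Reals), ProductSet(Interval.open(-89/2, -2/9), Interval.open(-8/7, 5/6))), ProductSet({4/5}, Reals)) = Union(ProductSet({-92/9}, Interval.open(-8/7, 5/6)), ProductSet({4/5}, Reals))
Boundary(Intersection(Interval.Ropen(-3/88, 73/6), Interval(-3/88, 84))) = {-3/88, 73/6}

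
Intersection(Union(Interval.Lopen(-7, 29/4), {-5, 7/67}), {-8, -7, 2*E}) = {2*E}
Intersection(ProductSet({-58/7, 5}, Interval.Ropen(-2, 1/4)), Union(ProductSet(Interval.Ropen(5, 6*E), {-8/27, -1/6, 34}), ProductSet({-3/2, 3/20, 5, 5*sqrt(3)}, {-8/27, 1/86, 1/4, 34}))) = ProductSet({5}, {-8/27, -1/6, 1/86})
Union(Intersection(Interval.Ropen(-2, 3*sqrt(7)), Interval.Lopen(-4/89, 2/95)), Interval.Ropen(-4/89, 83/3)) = Interval.Ropen(-4/89, 83/3)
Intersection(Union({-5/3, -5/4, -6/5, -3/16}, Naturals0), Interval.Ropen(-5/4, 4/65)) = Union({-5/4, -6/5, -3/16}, Range(0, 1, 1))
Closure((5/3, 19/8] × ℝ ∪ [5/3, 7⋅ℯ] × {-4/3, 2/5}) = ([5/3, 19/8] × ℝ) ∪ ([5/3, 7⋅ℯ] × {-4/3, 2/5})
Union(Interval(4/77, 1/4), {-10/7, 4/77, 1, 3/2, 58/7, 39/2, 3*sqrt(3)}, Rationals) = Union({3*sqrt(3)}, Interval(4/77, 1/4), Rationals)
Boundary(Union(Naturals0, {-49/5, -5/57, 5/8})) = Union({-49/5, -5/57, 5/8}, Naturals0)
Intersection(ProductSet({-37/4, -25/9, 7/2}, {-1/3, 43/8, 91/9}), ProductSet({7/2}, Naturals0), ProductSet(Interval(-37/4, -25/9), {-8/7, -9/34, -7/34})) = EmptySet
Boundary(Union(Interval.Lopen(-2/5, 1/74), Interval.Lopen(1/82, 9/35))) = {-2/5, 9/35}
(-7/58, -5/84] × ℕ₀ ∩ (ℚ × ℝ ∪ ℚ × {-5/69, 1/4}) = (ℚ ∩ (-7/58, -5/84]) × ℕ₀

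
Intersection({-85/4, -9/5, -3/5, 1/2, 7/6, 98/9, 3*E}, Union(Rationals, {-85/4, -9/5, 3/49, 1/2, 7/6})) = {-85/4, -9/5, -3/5, 1/2, 7/6, 98/9}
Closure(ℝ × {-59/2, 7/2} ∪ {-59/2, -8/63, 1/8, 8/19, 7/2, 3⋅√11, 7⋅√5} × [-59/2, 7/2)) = (ℝ × {-59/2, 7/2}) ∪ ({-59/2, -8/63, 1/8, 8/19, 7/2, 3⋅√11, 7⋅√5} × [-59/2, 7/2])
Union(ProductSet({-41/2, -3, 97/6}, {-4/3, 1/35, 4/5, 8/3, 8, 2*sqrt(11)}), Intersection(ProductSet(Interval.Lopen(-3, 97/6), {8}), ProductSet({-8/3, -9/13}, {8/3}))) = ProductSet({-41/2, -3, 97/6}, {-4/3, 1/35, 4/5, 8/3, 8, 2*sqrt(11)})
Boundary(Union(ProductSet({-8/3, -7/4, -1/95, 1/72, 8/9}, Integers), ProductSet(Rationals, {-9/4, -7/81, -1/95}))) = Union(ProductSet({-8/3, -7/4, -1/95, 1/72, 8/9}, Integers), ProductSet(Reals, {-9/4, -7/81, -1/95}))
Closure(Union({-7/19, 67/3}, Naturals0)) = Union({-7/19, 67/3}, Naturals0)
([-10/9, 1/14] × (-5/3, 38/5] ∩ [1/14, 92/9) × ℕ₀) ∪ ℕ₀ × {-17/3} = (ℕ₀ × {-17/3}) ∪ ({1/14} × {0, 1, …, 7})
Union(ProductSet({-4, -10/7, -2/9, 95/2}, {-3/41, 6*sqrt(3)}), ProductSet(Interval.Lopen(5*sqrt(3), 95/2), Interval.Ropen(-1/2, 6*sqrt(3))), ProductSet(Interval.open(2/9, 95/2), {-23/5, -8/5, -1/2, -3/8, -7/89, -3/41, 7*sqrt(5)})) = Union(ProductSet({-4, -10/7, -2/9, 95/2}, {-3/41, 6*sqrt(3)}), ProductSet(Interval.open(2/9, 95/2), {-23/5, -8/5, -1/2, -3/8, -7/89, -3/41, 7*sqrt(5)}), ProductSet(Interval.Lopen(5*sqrt(3), 95/2), Interval.Ropen(-1/2, 6*sqrt(3))))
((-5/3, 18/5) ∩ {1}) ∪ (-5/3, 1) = (-5/3, 1]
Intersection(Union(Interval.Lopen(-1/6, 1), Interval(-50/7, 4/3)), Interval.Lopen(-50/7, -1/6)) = Interval.Lopen(-50/7, -1/6)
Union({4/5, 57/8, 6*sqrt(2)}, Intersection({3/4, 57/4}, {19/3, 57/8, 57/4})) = {4/5, 57/8, 57/4, 6*sqrt(2)}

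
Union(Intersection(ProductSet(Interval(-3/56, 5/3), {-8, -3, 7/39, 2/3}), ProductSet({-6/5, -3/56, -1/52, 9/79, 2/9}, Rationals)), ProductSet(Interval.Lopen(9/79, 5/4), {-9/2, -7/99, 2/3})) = Union(ProductSet({-3/56, -1/52, 9/79, 2/9}, {-8, -3, 7/39, 2/3}), ProductSet(Interval.Lopen(9/79, 5/4), {-9/2, -7/99, 2/3}))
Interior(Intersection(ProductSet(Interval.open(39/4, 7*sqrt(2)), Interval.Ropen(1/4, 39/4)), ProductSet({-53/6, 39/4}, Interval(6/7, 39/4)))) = EmptySet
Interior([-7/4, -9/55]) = (-7/4, -9/55)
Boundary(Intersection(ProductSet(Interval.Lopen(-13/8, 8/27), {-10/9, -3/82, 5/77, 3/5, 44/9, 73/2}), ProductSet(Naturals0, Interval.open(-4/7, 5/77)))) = ProductSet(Range(0, 1, 1), {-3/82})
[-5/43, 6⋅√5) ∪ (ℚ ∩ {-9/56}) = {-9/56} ∪ [-5/43, 6⋅√5)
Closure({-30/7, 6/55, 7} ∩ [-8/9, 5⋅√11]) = {6/55, 7}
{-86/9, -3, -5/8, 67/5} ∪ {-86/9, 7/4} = {-86/9, -3, -5/8, 7/4, 67/5}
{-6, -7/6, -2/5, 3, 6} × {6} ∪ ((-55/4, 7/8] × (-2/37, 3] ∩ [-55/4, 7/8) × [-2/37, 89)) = ({-6, -7/6, -2/5, 3, 6} × {6}) ∪ ((-55/4, 7/8) × (-2/37, 3])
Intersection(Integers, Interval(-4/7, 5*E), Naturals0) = Range(0, 14, 1)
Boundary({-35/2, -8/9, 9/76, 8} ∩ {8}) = {8}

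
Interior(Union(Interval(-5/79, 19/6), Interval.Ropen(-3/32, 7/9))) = Interval.open(-3/32, 19/6)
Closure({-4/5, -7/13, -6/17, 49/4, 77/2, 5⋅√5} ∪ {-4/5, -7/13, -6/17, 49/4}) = {-4/5, -7/13, -6/17, 49/4, 77/2, 5⋅√5}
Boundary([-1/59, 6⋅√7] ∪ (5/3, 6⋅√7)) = {-1/59, 6⋅√7}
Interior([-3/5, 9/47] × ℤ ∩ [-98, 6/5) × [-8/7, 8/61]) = ∅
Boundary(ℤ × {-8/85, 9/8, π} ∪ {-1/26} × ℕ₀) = ({-1/26} × ℕ₀) ∪ (ℤ × {-8/85, 9/8, π})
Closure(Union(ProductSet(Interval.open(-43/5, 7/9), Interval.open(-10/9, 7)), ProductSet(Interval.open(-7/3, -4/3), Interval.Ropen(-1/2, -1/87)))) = Union(ProductSet({-43/5, 7/9}, Interval(-10/9, 7)), ProductSet(Interval(-43/5, 7/9), {-10/9, 7}), ProductSet(Interval.open(-43/5, 7/9), Interval.open(-10/9, 7)))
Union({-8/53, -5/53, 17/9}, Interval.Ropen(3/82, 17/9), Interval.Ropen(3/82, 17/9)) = Union({-8/53, -5/53}, Interval(3/82, 17/9))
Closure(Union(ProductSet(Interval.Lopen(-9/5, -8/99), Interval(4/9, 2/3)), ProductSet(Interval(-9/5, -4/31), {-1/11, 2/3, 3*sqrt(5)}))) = Union(ProductSet(Interval(-9/5, -4/31), {-1/11, 2/3, 3*sqrt(5)}), ProductSet(Interval(-9/5, -8/99), Interval(4/9, 2/3)))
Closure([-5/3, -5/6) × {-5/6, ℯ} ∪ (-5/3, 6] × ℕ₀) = ([-5/3, 6] × ℕ₀) ∪ ([-5/3, -5/6] × {-5/6, ℯ})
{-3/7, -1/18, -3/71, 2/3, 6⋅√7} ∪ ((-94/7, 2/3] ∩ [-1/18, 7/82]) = {-3/7, 2/3, 6⋅√7} ∪ [-1/18, 7/82]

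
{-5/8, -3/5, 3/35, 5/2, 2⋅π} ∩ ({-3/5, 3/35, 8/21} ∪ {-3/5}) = {-3/5, 3/35}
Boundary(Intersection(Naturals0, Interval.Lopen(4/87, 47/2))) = Range(1, 24, 1)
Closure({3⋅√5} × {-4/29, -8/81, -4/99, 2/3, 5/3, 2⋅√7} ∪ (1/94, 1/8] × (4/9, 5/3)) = ({1/94, 1/8} × [4/9, 5/3]) ∪ ([1/94, 1/8] × {4/9, 5/3}) ∪ ((1/94, 1/8] × (4/9, 5/3)) ∪ ({3⋅√5} × {-4/29, -8/81, -4/99, 2/3, 5/3, 2⋅√7})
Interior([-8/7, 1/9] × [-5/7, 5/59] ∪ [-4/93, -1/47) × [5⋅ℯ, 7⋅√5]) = ((-8/7, 1/9) × (-5/7, 5/59)) ∪ ((-4/93, -1/47) × (5⋅ℯ, 7⋅√5))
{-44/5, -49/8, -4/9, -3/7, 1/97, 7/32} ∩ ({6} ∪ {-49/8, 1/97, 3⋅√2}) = {-49/8, 1/97}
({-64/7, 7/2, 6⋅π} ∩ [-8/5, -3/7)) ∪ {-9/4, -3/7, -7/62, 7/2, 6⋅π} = {-9/4, -3/7, -7/62, 7/2, 6⋅π}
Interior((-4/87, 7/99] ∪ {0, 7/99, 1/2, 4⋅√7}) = (-4/87, 7/99)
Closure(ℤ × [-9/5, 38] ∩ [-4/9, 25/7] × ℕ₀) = {0, 1, 2, 3} × {0, 1, …, 38}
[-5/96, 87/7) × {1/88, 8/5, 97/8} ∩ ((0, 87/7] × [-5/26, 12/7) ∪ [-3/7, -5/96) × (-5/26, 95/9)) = (0, 87/7) × {1/88, 8/5}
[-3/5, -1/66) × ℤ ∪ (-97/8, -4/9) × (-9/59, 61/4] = ([-3/5, -1/66) × ℤ) ∪ ((-97/8, -4/9) × (-9/59, 61/4])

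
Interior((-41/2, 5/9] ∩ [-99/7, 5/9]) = (-99/7, 5/9)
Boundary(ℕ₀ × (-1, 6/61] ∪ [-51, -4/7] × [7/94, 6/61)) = ({-51, -4/7} × [7/94, 6/61]) ∪ ([-51, -4/7] × {7/94, 6/61}) ∪ (ℕ₀ × ([-1, 7/94] ∪ {6/61})) ∪ ((ℕ₀ \ (-51, -4/7)) × [-1, 6/61])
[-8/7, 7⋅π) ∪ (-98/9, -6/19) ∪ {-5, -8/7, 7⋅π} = (-98/9, 7⋅π]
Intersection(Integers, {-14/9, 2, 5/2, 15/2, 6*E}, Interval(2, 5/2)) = {2}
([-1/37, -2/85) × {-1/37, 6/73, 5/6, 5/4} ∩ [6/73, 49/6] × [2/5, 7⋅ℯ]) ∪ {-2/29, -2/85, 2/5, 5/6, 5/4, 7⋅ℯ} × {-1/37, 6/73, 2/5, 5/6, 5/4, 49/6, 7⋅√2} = {-2/29, -2/85, 2/5, 5/6, 5/4, 7⋅ℯ} × {-1/37, 6/73, 2/5, 5/6, 5/4, 49/6, 7⋅√2}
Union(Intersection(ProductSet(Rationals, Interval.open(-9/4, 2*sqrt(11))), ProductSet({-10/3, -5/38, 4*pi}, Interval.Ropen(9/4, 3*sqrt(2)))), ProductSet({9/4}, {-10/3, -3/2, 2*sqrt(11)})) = Union(ProductSet({9/4}, {-10/3, -3/2, 2*sqrt(11)}), ProductSet({-10/3, -5/38}, Interval.Ropen(9/4, 3*sqrt(2))))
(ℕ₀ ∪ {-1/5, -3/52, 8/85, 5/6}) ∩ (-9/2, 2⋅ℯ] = {-1/5, -3/52, 8/85, 5/6} ∪ {0, 1, …, 5}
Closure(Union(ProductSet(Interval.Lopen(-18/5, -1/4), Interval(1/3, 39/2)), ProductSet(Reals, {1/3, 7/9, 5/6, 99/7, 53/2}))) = Union(ProductSet(Interval(-18/5, -1/4), Interval(1/3, 39/2)), ProductSet(Reals, {1/3, 7/9, 5/6, 99/7, 53/2}))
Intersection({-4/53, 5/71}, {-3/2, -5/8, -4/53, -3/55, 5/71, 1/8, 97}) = {-4/53, 5/71}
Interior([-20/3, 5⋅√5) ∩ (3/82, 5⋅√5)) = (3/82, 5⋅√5)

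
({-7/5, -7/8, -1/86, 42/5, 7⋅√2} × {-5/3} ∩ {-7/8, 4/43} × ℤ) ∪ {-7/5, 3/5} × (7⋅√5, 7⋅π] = {-7/5, 3/5} × (7⋅√5, 7⋅π]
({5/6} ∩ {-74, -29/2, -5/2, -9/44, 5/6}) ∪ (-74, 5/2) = (-74, 5/2)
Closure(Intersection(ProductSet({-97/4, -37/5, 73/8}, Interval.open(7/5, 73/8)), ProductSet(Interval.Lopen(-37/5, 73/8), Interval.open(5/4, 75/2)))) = ProductSet({73/8}, Interval(7/5, 73/8))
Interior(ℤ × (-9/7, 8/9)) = ∅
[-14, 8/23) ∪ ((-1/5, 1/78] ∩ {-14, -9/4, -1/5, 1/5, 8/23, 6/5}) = [-14, 8/23)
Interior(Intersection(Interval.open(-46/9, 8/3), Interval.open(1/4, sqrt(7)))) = Interval.open(1/4, sqrt(7))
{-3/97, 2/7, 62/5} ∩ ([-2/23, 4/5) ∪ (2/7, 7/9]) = {-3/97, 2/7}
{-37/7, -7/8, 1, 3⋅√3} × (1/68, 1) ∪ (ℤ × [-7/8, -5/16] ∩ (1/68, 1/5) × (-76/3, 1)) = {-37/7, -7/8, 1, 3⋅√3} × (1/68, 1)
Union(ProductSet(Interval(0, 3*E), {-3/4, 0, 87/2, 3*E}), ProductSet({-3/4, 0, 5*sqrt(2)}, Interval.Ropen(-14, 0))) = Union(ProductSet({-3/4, 0, 5*sqrt(2)}, Interval.Ropen(-14, 0)), ProductSet(Interval(0, 3*E), {-3/4, 0, 87/2, 3*E}))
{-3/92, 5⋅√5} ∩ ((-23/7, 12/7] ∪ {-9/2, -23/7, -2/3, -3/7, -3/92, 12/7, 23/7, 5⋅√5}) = {-3/92, 5⋅√5}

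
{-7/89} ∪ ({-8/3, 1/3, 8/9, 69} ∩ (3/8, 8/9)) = {-7/89}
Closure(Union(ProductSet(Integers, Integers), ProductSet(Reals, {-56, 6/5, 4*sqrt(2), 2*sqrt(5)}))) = Union(ProductSet(Integers, Integers), ProductSet(Reals, {-56, 6/5, 4*sqrt(2), 2*sqrt(5)}))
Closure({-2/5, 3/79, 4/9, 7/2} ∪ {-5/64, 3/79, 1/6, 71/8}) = {-2/5, -5/64, 3/79, 1/6, 4/9, 7/2, 71/8}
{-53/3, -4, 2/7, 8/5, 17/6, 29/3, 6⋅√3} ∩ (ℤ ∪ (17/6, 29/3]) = {-4, 29/3}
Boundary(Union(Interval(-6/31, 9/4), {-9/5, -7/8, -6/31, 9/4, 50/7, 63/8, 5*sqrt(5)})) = {-9/5, -7/8, -6/31, 9/4, 50/7, 63/8, 5*sqrt(5)}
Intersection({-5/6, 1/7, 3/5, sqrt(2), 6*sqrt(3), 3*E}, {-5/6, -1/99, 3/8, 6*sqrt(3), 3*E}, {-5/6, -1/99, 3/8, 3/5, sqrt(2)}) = {-5/6}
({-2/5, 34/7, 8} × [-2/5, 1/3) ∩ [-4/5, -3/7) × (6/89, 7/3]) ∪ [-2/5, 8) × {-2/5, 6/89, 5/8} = [-2/5, 8) × {-2/5, 6/89, 5/8}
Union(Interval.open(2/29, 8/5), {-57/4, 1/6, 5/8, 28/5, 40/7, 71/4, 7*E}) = Union({-57/4, 28/5, 40/7, 71/4, 7*E}, Interval.open(2/29, 8/5))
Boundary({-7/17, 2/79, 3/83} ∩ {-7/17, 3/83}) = {-7/17, 3/83}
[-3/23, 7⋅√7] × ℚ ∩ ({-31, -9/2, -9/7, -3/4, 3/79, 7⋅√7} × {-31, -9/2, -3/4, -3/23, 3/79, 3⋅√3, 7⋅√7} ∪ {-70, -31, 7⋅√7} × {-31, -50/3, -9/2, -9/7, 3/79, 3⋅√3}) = ({7⋅√7} × {-31, -50/3, -9/2, -9/7, 3/79}) ∪ ({3/79, 7⋅√7} × {-31, -9/2, -3/4, -3/23, 3/79})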